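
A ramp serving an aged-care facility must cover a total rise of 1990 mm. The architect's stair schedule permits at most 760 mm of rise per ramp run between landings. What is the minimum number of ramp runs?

3 runs

1990 / 760 = 2.618 → round up to 3 ramp runs.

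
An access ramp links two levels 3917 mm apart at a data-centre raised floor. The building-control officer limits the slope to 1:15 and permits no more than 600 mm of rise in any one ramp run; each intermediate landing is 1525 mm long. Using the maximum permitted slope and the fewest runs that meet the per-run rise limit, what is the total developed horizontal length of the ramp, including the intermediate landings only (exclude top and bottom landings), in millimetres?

67905 mm

⌈3917/600⌉ = 7 ramp runs. That means 6 intermediate landings.
Ramp run (horizontal) at 1:15: 3917 × 15 = 58755 mm.
6 intermediate landings contribute 6 × 1525 = 9150 mm.
Total developed length = 58755 + 9150 = 67905 mm.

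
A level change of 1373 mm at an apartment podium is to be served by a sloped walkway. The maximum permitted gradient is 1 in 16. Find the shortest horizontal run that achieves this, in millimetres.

At 1:16 the run is 16 × 1373 = 21968 mm.

21968 mm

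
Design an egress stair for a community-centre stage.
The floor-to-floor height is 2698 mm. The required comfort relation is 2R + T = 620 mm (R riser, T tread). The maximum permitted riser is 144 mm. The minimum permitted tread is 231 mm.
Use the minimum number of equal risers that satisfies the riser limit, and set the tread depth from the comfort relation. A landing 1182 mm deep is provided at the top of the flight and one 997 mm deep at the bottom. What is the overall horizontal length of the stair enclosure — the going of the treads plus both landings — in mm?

⌈2698/144⌉ = 19 risers.
Riser R = 2698 / 19 = 142 mm, within the 144 mm limit.
Tread T = 620 − 2 × 142 = 336 mm (≥ 231 mm).
Going = (19 − 1) × 336 = 6048 mm.
Enclosure = 6048 + 1182 + 997 = 8227 mm.

8227 mm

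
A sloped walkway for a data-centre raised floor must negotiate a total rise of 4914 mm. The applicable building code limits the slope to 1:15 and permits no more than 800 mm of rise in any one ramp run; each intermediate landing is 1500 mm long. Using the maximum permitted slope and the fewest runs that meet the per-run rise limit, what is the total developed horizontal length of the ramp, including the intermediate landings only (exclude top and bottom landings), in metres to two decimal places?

4914 / 800 = 6.14, so 7 ramp runs are needed. That means 6 intermediate landings.
Horizontal run for 4914 mm of rise at 1:15 is 4914 × 15 = 73710 mm.
6 intermediate landings contribute 6 × 1500 = 9000 mm.
Developed length = 73710 + 9000 = 82710 mm.
= 82.71 m.

82.71 m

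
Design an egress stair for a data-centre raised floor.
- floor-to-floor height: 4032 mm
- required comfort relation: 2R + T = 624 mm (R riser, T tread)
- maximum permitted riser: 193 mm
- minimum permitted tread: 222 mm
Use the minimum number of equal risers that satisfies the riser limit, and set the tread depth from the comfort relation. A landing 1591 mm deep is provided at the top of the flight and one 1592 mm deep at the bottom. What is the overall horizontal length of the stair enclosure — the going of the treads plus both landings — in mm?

7983 mm

⌈4032/193⌉ = 21 risers.
Each riser is 4032/21 = 192 mm (≤ 193 mm).
From 2R + T = 624: T = 624 − 384 = 240 mm.
Treads = 21 − 1 = 20; going = 20 × 240 = 4800 mm.
Add landings: 4800 + 1591 + 1592 = 7983 mm.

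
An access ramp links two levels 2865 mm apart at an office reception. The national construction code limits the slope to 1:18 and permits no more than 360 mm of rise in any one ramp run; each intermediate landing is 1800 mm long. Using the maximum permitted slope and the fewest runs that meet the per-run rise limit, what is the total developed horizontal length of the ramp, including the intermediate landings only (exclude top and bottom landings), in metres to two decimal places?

⌈2865/360⌉ = 8 ramp runs. That means 7 intermediate landings.
Ramp run (horizontal) at 1:18: 2865 × 18 = 51570 mm.
Intermediate landings: 7 × 1800 = 12600 mm.
Developed length = 51570 + 12600 = 64170 mm.
= 64.17 m.

64.17 m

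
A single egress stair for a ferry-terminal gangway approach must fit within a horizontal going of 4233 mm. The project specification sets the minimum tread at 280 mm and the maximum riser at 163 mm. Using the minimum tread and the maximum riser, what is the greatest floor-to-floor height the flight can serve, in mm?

2608 mm

4233 / 280 = 15.12, so 15 treads fit.
Risers = treads + 1 = 16.
Maximum height = 16 × 163 = 2608 mm.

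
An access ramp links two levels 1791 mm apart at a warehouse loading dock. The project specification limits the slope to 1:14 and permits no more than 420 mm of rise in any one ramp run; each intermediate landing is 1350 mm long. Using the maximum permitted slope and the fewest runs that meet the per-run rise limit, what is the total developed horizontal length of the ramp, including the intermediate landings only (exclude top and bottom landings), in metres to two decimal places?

1791 / 420 = 4.26, so 5 ramp runs are needed. That means 4 intermediate landings.
Ramp run (horizontal) at 1:14: 1791 × 14 = 25074 mm.
4 intermediate landings contribute 4 × 1350 = 5400 mm.
Total developed length = 25074 + 5400 = 30474 mm.
= 30.47 m.

30.47 m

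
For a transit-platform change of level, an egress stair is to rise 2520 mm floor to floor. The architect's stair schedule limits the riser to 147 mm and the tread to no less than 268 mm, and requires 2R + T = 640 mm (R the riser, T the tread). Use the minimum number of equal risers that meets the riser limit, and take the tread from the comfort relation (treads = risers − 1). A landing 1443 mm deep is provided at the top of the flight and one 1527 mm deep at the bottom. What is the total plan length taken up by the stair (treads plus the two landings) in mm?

At most 147 each: 2520/147 = 17.14, giving 18 risers.
R = 2520 ÷ 18 = 140 mm.
T = 640 − 2·140 = 360 mm, which satisfies the 268 mm minimum.
18 risers give 17 treads; going = 17 × 360 = 6120 mm.
Add landings: 6120 + 1443 + 1527 = 9090 mm.

9090 mm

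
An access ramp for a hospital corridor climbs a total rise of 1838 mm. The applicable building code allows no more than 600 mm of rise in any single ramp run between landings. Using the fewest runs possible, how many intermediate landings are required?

1838 / 600 = 3.063 → round up to 4 ramp runs.
4 runs are separated by 3 intermediate landings.

3 intermediate landings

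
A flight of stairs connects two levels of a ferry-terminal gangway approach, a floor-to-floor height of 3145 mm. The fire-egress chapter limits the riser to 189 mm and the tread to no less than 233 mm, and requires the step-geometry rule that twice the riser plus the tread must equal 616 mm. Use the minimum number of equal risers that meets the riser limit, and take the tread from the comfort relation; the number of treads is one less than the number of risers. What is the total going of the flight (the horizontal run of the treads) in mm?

3936 mm

⌈3145/189⌉ = 17 risers.
R = 3145 ÷ 17 = 185 mm.
Tread T = 616 − 2 × 185 = 246 mm (≥ 233 mm).
Going = (17 − 1) × 246 = 3936 mm.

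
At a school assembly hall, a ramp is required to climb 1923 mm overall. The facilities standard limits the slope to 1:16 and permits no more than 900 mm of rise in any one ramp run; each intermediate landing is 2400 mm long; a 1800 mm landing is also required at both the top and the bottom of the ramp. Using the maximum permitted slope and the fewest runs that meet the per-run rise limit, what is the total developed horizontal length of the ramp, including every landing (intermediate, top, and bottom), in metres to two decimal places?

⌈1923/900⌉ = 3 ramp runs. That means 2 intermediate landings.
Ramp run (horizontal) at 1:16: 1923 × 16 = 30768 mm.
2 intermediate landings contribute 2 × 2400 = 4800 mm.
Top and bottom landings: 2 × 1800 = 3600 mm.
Total = 30768 + 4800 + 3600 = 39168 mm.
= 39.17 m.

39.17 m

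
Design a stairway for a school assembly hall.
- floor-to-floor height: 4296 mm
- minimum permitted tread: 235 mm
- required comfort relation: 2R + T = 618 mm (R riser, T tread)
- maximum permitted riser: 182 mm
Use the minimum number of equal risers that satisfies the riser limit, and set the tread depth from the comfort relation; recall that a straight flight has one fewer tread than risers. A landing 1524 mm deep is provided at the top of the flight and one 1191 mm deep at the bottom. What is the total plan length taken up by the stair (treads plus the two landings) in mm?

At most 182 each: 4296/182 = 23.60, giving 24 risers.
Riser R = 4296 / 24 = 179 mm, within the 182 mm limit.
T = 618 − 2·179 = 260 mm, which satisfies the 235 mm minimum.
24 risers give 23 treads; going = 23 × 260 = 5980 mm.
Enclosure = 5980 + 1524 + 1191 = 8695 mm.

8695 mm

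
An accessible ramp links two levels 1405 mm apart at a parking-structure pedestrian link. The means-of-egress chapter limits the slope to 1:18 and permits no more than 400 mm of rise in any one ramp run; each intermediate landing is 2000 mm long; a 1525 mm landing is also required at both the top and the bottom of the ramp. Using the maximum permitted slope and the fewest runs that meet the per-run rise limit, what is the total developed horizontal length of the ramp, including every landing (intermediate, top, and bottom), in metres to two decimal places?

1405 / 400 = 3.513 → round up to 4 ramp runs. That means 3 intermediate landings.
Ramp run (horizontal) at 1:18: 1405 × 18 = 25290 mm.
3 intermediate landings contribute 3 × 2000 = 6000 mm.
Top and bottom landings: 2 × 1525 = 3050 mm.
Total = 25290 + 6000 + 3050 = 34340 mm.
= 34.34 m.

34.34 m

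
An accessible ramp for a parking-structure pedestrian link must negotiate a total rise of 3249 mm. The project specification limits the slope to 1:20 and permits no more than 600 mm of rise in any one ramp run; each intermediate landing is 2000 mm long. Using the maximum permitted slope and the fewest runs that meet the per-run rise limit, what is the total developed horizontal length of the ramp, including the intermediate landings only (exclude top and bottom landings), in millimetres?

⌈3249/600⌉ = 6 ramp runs. That means 5 intermediate landings.
Horizontal run for 3249 mm of rise at 1:20 is 3249 × 20 = 64980 mm.
Intermediate landings: 5 × 2000 = 10000 mm.
Developed length = 64980 + 10000 = 74980 mm.

74980 mm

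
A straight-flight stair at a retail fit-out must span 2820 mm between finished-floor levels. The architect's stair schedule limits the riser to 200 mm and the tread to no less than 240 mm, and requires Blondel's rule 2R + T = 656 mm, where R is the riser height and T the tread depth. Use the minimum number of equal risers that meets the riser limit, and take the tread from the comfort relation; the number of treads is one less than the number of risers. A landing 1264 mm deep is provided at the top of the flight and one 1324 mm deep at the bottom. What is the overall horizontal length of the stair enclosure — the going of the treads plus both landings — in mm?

At most 200 each: 2820/200 = 14.10, giving 15 risers.
Riser R = 2820 / 15 = 188 mm, within the 200 mm limit.
From 2R + T = 656: T = 656 − 376 = 280 mm.
Treads = 15 − 1 = 14; going = 14 × 280 = 3920 mm.
Add landings: 3920 + 1264 + 1324 = 6508 mm.

6508 mm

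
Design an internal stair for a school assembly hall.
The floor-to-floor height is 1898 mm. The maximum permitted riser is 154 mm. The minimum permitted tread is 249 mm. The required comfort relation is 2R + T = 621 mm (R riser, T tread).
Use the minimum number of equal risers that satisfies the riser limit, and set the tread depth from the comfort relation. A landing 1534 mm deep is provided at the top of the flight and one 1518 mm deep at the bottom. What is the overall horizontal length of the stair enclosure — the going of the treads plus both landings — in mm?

7000 mm

⌈1898/154⌉ = 13 risers.
Each riser is 1898/13 = 146 mm (≤ 154 mm).
From 2R + T = 621: T = 621 − 292 = 329 mm.
13 risers give 12 treads; going = 12 × 329 = 3948 mm.
Enclosure = 3948 + 1534 + 1518 = 7000 mm.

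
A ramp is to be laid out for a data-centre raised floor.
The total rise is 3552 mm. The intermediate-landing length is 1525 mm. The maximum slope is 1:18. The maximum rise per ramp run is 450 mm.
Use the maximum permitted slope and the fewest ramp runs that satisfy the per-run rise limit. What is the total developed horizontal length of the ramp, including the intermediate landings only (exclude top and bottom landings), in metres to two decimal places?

74.61 m

⌈3552/450⌉ = 8 ramp runs. That means 7 intermediate landings.
Ramp run (horizontal) at 1:18: 3552 × 18 = 63936 mm.
7 intermediate landings contribute 7 × 1525 = 10675 mm.
Developed length = 63936 + 10675 = 74611 mm.
= 74.61 m.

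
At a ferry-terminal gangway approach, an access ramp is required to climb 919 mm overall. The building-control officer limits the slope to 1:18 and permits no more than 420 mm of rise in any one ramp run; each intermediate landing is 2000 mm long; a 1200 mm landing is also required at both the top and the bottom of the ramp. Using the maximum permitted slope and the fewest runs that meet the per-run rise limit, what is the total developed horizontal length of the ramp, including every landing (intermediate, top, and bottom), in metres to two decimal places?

22.94 m

⌈919/420⌉ = 3 ramp runs. That means 2 intermediate landings.
Ramp run (horizontal) at 1:18: 919 × 18 = 16542 mm.
2 intermediate landings contribute 2 × 2000 = 4000 mm.
Top and bottom landings: 2 × 1200 = 2400 mm.
Total = 16542 + 4000 + 2400 = 22942 mm.
= 22.94 m.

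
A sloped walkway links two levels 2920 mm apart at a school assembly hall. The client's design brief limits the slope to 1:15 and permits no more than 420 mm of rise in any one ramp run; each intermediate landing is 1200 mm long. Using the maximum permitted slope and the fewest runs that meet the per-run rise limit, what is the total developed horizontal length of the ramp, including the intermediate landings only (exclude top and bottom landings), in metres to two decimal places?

51.00 m

⌈2920/420⌉ = 7 ramp runs. That means 6 intermediate landings.
Horizontal run for 2920 mm of rise at 1:15 is 2920 × 15 = 43800 mm.
Intermediate landings: 6 × 1200 = 7200 mm.
Developed length = 43800 + 7200 = 51000 mm.
= 51.00 m.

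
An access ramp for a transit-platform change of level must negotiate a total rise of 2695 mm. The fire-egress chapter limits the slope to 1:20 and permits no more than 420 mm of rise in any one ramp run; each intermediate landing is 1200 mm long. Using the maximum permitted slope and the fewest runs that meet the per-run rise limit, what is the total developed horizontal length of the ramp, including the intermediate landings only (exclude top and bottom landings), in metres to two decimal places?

61.10 m

2695 / 420 = 6.42, so 7 ramp runs are needed. That means 6 intermediate landings.
Ramp run (horizontal) at 1:20: 2695 × 20 = 53900 mm.
Intermediate landings: 6 × 1200 = 7200 mm.
Developed length = 53900 + 7200 = 61100 mm.
= 61.10 m.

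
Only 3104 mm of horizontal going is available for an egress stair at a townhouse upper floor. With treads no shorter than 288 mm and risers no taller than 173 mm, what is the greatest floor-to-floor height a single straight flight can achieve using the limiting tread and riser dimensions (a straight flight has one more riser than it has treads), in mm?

Treads that fit: ⌊3104 / 288⌋ = 10.
Risers = treads + 1 = 11.
Maximum height = 11 × 173 = 1903 mm.

1903 mm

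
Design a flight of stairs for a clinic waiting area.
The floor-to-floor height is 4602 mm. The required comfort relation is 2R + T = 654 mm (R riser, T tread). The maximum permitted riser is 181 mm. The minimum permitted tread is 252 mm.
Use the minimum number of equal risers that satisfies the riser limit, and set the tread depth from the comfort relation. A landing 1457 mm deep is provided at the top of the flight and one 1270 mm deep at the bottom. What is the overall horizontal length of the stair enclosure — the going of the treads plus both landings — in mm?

⌈4602/181⌉ = 26 risers.
R = 4602 ÷ 26 = 177 mm.
Tread T = 654 − 2 × 177 = 300 mm (≥ 252 mm).
Treads = 26 − 1 = 25; going = 25 × 300 = 7500 mm.
Enclosure = 7500 + 1457 + 1270 = 10227 mm.

10227 mm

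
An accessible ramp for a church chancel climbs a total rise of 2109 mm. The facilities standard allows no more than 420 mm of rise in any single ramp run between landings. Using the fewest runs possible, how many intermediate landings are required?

5 intermediate landings

At most 420 each: 2109/420 = 5.02, giving 6 ramp runs.
6 runs are separated by 5 intermediate landings.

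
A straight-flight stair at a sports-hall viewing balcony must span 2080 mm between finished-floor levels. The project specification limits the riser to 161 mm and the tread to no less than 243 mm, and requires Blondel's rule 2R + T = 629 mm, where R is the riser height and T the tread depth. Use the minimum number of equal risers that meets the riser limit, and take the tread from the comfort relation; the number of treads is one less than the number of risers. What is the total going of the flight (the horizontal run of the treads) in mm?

2080 / 161 = 12.92, so 13 risers are needed.
Riser R = 2080 / 13 = 160 mm, within the 161 mm limit.
Tread T = 629 − 2 × 160 = 309 mm (≥ 243 mm).
13 risers give 12 treads; going = 12 × 309 = 3708 mm.

3708 mm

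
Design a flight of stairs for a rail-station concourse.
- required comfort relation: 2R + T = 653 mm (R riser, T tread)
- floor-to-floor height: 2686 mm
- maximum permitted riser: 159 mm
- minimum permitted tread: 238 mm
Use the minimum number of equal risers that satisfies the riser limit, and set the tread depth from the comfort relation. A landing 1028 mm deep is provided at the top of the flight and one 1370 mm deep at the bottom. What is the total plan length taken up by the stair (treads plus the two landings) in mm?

⌈2686/159⌉ = 17 risers.
R = 2686 ÷ 17 = 158 mm.
Tread T = 653 − 2 × 158 = 337 mm (≥ 238 mm).
Going = (17 − 1) × 337 = 5392 mm.
Enclosure = 5392 + 1028 + 1370 = 7790 mm.

7790 mm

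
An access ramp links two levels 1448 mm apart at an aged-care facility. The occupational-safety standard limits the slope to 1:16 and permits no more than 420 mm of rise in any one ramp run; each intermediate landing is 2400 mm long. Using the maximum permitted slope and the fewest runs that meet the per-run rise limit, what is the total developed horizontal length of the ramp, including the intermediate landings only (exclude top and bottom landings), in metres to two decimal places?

1448 / 420 = 3.448 → round up to 4 ramp runs. That means 3 intermediate landings.
Horizontal run for 1448 mm of rise at 1:16 is 1448 × 16 = 23168 mm.
3 intermediate landings contribute 3 × 2400 = 7200 mm.
Developed length = 23168 + 7200 = 30368 mm.
= 30.37 m.

30.37 m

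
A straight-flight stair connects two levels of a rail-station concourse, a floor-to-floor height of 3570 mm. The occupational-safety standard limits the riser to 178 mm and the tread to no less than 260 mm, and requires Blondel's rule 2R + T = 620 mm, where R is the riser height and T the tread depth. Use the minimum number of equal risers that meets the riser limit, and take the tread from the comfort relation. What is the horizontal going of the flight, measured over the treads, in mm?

⌈3570/178⌉ = 21 risers.
Each riser is 3570/21 = 170 mm (≤ 178 mm).
From 2R + T = 620: T = 620 − 340 = 280 mm.
21 risers give 20 treads; going = 20 × 280 = 5600 mm.

5600 mm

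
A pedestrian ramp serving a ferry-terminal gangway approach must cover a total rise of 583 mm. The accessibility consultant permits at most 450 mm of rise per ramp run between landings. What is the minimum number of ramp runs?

2 runs

583 / 450 = 1.296 → round up to 2 ramp runs.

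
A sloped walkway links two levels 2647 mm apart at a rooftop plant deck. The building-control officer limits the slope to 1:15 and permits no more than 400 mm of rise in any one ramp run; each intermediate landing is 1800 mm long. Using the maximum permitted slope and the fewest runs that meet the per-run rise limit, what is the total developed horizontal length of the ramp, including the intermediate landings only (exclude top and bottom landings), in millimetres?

⌈2647/400⌉ = 7 ramp runs. That means 6 intermediate landings.
Horizontal run for 2647 mm of rise at 1:15 is 2647 × 15 = 39705 mm.
Intermediate landings: 6 × 1800 = 10800 mm.
Developed length = 39705 + 10800 = 50505 mm.

50505 mm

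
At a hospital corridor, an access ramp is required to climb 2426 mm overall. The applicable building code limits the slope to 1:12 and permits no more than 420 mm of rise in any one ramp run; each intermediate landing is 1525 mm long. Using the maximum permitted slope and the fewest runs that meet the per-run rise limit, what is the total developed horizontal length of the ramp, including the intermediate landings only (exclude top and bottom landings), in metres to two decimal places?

36.74 m

⌈2426/420⌉ = 6 ramp runs. That means 5 intermediate landings.
Horizontal run for 2426 mm of rise at 1:12 is 2426 × 12 = 29112 mm.
Intermediate landings: 5 × 1525 = 7625 mm.
Total developed length = 29112 + 7625 = 36737 mm.
= 36.74 m.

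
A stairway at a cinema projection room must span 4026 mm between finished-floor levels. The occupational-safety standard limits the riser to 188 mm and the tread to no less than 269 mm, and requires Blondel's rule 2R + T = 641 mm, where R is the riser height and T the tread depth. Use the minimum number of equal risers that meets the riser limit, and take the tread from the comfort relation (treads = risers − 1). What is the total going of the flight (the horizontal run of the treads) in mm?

4026 / 188 = 21.415 → round up to 22 risers.
Riser R = 4026 / 22 = 183 mm, within the 188 mm limit.
From 2R + T = 641: T = 641 − 366 = 275 mm.
Treads = 22 − 1 = 21; going = 21 × 275 = 5775 mm.

5775 mm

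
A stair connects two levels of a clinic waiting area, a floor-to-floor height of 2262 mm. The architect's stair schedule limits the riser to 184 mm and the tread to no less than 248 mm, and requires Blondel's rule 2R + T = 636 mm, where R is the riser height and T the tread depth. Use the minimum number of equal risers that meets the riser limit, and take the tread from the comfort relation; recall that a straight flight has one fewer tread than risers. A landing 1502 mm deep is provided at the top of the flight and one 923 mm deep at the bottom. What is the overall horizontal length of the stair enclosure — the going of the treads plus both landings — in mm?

⌈2262/184⌉ = 13 risers.
Riser R = 2262 / 13 = 174 mm, within the 184 mm limit.
T = 636 − 2·174 = 288 mm, which satisfies the 248 mm minimum.
Treads = 13 − 1 = 12; going = 12 × 288 = 3456 mm.
Add landings: 3456 + 1502 + 923 = 5881 mm.

5881 mm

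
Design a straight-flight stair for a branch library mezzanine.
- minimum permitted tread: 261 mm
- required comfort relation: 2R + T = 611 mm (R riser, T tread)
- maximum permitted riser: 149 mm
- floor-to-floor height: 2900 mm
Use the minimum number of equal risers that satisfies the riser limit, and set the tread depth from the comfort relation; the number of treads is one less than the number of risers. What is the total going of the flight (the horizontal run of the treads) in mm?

6099 mm

2900 / 149 = 19.463 → round up to 20 risers.
Riser R = 2900 / 20 = 145 mm, within the 149 mm limit.
Tread T = 611 − 2 × 145 = 321 mm (≥ 261 mm).
Going = (20 − 1) × 321 = 6099 mm.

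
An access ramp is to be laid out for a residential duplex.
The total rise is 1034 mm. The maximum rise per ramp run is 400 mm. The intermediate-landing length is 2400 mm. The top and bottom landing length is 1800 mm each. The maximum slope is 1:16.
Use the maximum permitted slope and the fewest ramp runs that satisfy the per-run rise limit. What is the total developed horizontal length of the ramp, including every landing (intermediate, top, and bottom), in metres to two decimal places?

At most 400 each: 1034/400 = 2.58, giving 3 ramp runs. That means 2 intermediate landings.
Horizontal run for 1034 mm of rise at 1:16 is 1034 × 16 = 16544 mm.
2 intermediate landings contribute 2 × 2400 = 4800 mm.
Top and bottom landings: 2 × 1800 = 3600 mm.
Total = 16544 + 4800 + 3600 = 24944 mm.
= 24.94 m.

24.94 m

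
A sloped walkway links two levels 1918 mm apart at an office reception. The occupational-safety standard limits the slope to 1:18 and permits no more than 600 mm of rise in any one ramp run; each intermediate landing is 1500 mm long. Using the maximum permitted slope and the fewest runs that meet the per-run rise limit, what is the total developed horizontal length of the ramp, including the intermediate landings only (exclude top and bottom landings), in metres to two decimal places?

39.02 m

⌈1918/600⌉ = 4 ramp runs. That means 3 intermediate landings.
Ramp run (horizontal) at 1:18: 1918 × 18 = 34524 mm.
Intermediate landings: 3 × 1500 = 4500 mm.
Developed length = 34524 + 4500 = 39024 mm.
= 39.02 m.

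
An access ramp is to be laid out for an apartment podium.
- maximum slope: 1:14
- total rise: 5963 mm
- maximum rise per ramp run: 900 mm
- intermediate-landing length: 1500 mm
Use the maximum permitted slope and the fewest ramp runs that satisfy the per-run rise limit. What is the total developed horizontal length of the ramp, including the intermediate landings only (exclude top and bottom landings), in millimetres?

5963 / 900 = 6.63, so 7 ramp runs are needed. That means 6 intermediate landings.
Horizontal run for 5963 mm of rise at 1:14 is 5963 × 14 = 83482 mm.
Intermediate landings: 6 × 1500 = 9000 mm.
Total developed length = 83482 + 9000 = 92482 mm.

92482 mm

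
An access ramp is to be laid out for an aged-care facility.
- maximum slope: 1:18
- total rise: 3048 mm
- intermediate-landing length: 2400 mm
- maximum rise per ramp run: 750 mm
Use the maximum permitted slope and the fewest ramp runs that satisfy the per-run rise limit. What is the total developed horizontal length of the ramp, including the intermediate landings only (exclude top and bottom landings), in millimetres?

64464 mm

⌈3048/750⌉ = 5 ramp runs. That means 4 intermediate landings.
Horizontal run for 3048 mm of rise at 1:18 is 3048 × 18 = 54864 mm.
4 intermediate landings contribute 4 × 2400 = 9600 mm.
Developed length = 54864 + 9600 = 64464 mm.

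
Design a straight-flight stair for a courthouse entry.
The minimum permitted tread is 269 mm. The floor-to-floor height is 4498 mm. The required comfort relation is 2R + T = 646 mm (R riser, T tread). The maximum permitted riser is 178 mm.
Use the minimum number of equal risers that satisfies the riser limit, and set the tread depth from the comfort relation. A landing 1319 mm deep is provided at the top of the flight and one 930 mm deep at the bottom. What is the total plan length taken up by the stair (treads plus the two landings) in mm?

9749 mm

At most 178 each: 4498/178 = 25.27, giving 26 risers.
R = 4498 ÷ 26 = 173 mm.
Tread T = 646 − 2 × 173 = 300 mm (≥ 269 mm).
Treads = 26 − 1 = 25; going = 25 × 300 = 7500 mm.
Add landings: 7500 + 1319 + 930 = 9749 mm.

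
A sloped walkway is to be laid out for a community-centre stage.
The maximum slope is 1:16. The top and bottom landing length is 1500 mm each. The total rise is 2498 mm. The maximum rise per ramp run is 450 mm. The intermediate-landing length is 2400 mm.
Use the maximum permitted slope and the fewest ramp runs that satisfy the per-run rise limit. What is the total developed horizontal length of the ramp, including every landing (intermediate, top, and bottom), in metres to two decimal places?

54.97 m

At most 450 each: 2498/450 = 5.55, giving 6 ramp runs. That means 5 intermediate landings.
Ramp run (horizontal) at 1:16: 2498 × 16 = 39968 mm.
5 intermediate landings contribute 5 × 2400 = 12000 mm.
Top and bottom landings: 2 × 1500 = 3000 mm.
Total = 39968 + 12000 + 3000 = 54968 mm.
= 54.97 m.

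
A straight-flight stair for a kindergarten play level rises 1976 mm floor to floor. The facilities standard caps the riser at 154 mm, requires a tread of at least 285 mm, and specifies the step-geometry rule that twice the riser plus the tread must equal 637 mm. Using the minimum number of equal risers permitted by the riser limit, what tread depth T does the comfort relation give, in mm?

333 mm

⌈1976/154⌉ = 13 risers.
R = 1976 ÷ 13 = 152 mm.
T = 637 − 2·152 = 333 mm, which satisfies the 285 mm minimum.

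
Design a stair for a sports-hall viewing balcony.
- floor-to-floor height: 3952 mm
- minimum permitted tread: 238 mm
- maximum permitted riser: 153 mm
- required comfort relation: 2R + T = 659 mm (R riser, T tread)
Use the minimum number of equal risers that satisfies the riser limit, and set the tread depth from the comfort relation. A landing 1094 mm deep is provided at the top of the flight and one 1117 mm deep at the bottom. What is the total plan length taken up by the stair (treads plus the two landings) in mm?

11086 mm

At most 153 each: 3952/153 = 25.83, giving 26 risers.
Riser R = 3952 / 26 = 152 mm, within the 153 mm limit.
From 2R + T = 659: T = 659 − 304 = 355 mm.
Treads = 26 − 1 = 25; going = 25 × 355 = 8875 mm.
Add landings: 8875 + 1094 + 1117 = 11086 mm.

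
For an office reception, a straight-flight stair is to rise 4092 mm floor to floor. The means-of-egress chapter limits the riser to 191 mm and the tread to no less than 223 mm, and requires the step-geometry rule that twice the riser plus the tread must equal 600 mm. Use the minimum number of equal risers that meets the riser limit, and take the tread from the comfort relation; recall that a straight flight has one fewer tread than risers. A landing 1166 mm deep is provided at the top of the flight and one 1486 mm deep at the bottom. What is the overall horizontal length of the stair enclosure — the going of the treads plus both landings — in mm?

7440 mm

At most 191 each: 4092/191 = 21.42, giving 22 risers.
Riser R = 4092 / 22 = 186 mm, within the 191 mm limit.
Tread T = 600 − 2 × 186 = 228 mm (≥ 223 mm).
22 risers give 21 treads; going = 21 × 228 = 4788 mm.
Add landings: 4788 + 1166 + 1486 = 7440 mm.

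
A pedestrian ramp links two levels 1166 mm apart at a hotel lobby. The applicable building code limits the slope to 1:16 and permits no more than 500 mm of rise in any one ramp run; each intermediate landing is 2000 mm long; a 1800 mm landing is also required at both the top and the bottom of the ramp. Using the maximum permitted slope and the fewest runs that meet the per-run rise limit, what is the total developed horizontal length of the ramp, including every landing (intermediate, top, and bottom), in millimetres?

26256 mm

1166 / 500 = 2.33, so 3 ramp runs are needed. That means 2 intermediate landings.
Horizontal run for 1166 mm of rise at 1:16 is 1166 × 16 = 18656 mm.
2 intermediate landings contribute 2 × 2000 = 4000 mm.
Top and bottom landings: 2 × 1800 = 3600 mm.
Total = 18656 + 4000 + 3600 = 26256 mm.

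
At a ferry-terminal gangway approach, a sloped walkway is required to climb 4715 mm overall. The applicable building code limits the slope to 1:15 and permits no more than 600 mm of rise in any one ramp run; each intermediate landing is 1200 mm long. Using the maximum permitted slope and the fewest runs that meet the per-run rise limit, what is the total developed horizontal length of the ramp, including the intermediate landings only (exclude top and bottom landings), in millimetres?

79125 mm

4715 / 600 = 7.858 → round up to 8 ramp runs. That means 7 intermediate landings.
Horizontal run for 4715 mm of rise at 1:15 is 4715 × 15 = 70725 mm.
7 intermediate landings contribute 7 × 1200 = 8400 mm.
Developed length = 70725 + 8400 = 79125 mm.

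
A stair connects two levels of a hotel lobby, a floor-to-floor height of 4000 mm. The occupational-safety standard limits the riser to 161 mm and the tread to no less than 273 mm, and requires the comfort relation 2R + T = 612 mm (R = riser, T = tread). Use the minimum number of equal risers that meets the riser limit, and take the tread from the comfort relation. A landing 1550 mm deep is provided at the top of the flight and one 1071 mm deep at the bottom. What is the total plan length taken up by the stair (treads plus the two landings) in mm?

9629 mm

4000 / 161 = 24.84, so 25 risers are needed.
R = 4000 ÷ 25 = 160 mm.
Tread T = 612 − 2 × 160 = 292 mm (≥ 273 mm).
Going = (25 − 1) × 292 = 7008 mm.
Enclosure = 7008 + 1550 + 1071 = 9629 mm.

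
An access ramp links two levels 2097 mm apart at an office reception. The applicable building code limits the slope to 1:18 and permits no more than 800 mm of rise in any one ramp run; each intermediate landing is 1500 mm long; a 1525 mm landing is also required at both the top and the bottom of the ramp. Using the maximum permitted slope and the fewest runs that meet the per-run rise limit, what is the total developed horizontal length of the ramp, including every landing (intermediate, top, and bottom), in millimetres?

43796 mm

2097 / 800 = 2.621 → round up to 3 ramp runs. That means 2 intermediate landings.
Horizontal run for 2097 mm of rise at 1:18 is 2097 × 18 = 37746 mm.
Intermediate landings: 2 × 1500 = 3000 mm.
Top and bottom landings: 2 × 1525 = 3050 mm.
Total = 37746 + 3000 + 3050 = 43796 mm.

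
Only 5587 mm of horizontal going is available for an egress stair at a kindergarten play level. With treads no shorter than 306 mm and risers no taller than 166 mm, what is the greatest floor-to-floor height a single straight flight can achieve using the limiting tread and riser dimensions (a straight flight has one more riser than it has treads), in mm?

3154 mm

5587 / 306 = 18.26, so 18 treads fit.
Risers = treads + 1 = 19.
Maximum height = 19 × 166 = 3154 mm.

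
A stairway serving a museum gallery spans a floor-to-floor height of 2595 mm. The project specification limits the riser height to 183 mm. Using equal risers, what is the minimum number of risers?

15 risers

At most 183 each: 2595/183 = 14.18, giving 15 risers.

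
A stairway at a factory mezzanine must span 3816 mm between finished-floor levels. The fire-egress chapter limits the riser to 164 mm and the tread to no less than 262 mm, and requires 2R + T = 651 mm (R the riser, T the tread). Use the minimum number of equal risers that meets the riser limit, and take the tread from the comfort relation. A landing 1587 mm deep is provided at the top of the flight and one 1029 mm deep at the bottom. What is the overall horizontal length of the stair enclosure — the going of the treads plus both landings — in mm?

10275 mm

⌈3816/164⌉ = 24 risers.
Each riser is 3816/24 = 159 mm (≤ 164 mm).
From 2R + T = 651: T = 651 − 318 = 333 mm.
24 risers give 23 treads; going = 23 × 333 = 7659 mm.
Enclosure = 7659 + 1587 + 1029 = 10275 mm.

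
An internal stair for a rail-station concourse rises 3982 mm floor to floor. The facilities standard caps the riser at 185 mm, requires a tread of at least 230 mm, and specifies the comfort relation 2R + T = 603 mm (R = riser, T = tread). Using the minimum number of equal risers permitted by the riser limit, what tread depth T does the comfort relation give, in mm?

241 mm

⌈3982/185⌉ = 22 risers.
R = 3982 ÷ 22 = 181 mm.
T = 603 − 2·181 = 241 mm, which satisfies the 230 mm minimum.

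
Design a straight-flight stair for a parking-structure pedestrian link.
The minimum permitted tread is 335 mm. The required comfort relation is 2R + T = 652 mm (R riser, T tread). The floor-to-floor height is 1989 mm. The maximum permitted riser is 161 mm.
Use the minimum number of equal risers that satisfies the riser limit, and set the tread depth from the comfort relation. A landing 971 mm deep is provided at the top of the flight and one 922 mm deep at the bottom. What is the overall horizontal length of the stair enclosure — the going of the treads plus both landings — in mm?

1989 / 161 = 12.35, so 13 risers are needed.
R = 1989 ÷ 13 = 153 mm.
T = 652 − 2·153 = 346 mm, which satisfies the 335 mm minimum.
Treads = 13 − 1 = 12; going = 12 × 346 = 4152 mm.
Enclosure = 4152 + 971 + 922 = 6045 mm.

6045 mm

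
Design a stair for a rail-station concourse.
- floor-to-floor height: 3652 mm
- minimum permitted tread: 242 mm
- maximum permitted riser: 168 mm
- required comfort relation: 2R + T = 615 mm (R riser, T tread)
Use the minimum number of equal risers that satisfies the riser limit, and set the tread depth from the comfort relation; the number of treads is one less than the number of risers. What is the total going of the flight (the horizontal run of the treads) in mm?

5943 mm

At most 168 each: 3652/168 = 21.74, giving 22 risers.
Each riser is 3652/22 = 166 mm (≤ 168 mm).
T = 615 − 2·166 = 283 mm, which satisfies the 242 mm minimum.
Treads = 22 − 1 = 21; going = 21 × 283 = 5943 mm.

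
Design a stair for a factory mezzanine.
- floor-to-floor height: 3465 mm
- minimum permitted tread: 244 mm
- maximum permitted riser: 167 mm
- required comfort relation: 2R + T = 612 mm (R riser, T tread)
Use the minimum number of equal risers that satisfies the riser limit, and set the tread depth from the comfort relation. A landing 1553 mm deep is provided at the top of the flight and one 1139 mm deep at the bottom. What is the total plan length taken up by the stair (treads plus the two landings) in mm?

⌈3465/167⌉ = 21 risers.
R = 3465 ÷ 21 = 165 mm.
From 2R + T = 612: T = 612 − 330 = 282 mm.
21 risers give 20 treads; going = 20 × 282 = 5640 mm.
Add landings: 5640 + 1553 + 1139 = 8332 mm.

8332 mm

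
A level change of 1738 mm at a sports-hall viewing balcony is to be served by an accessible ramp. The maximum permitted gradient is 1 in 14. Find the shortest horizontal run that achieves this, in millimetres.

At 1:14 the run is 14 × 1738 = 24332 mm.

24332 mm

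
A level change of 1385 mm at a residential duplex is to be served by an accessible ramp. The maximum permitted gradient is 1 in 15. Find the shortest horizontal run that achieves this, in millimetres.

20775 mm

Run = rise × 15 = 1385 × 15 = 20775 mm.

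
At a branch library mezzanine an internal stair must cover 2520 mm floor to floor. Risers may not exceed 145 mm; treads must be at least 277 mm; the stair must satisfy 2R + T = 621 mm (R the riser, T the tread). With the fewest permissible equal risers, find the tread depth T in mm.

341 mm

2520 / 145 = 17.379 → round up to 18 risers.
Each riser is 2520/18 = 140 mm (≤ 145 mm).
T = 621 − 2·140 = 341 mm, which satisfies the 277 mm minimum.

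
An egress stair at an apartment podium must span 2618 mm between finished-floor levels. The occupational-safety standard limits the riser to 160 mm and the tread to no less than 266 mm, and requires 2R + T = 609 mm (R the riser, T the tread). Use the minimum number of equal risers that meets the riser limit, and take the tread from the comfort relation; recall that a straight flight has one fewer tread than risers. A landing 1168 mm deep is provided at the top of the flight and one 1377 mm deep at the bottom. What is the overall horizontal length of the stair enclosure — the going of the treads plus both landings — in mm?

At most 160 each: 2618/160 = 16.36, giving 17 risers.
Each riser is 2618/17 = 154 mm (≤ 160 mm).
From 2R + T = 609: T = 609 − 308 = 301 mm.
Going = (17 − 1) × 301 = 4816 mm.
Add landings: 4816 + 1168 + 1377 = 7361 mm.

7361 mm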